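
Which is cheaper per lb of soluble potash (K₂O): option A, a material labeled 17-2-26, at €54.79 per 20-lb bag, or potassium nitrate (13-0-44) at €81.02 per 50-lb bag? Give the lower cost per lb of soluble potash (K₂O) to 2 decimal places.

option A: K₂O per bag = 20 × 26% = 5.2 lb; cost = 54.79 / 5.2 = €10.5365/lb K₂O.
potassium nitrate: K₂O per bag = 50 × 44% = 22 lb; cost = 81.02 / 22 = €3.6827/lb K₂O.
potassium nitrate is cheaper.

€3.68 per lb K₂O (potassium nitrate)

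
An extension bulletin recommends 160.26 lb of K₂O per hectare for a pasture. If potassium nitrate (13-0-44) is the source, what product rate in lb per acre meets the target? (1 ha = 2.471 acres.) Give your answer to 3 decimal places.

147.401 lb of product per acre

Product per hectare = 160.26 / 44% = 364.227 lb.
Convert to per acre: 364.227 × 0.404694 = 147.4008 lb.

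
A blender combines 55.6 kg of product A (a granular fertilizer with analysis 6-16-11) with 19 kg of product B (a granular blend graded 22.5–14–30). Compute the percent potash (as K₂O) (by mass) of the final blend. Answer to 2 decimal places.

Total mass = 55.6 + 19 = 74.6 kg.
K₂O mass = 11%×55.6 + 30%×19 = 11.816 kg.
% K₂O = 11.816 / 74.6 = 15.8391%.

15.84% K₂O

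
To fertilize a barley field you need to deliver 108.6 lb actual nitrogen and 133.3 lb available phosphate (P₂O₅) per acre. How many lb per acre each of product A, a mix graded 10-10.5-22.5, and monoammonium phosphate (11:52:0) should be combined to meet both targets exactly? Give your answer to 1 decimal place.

1033.6 lb product A, 47.6 lb monoammonium phosphate

With a, b = lb per acre of product A and monoammonium phosphate:
N: 0.1·a + 0.11·b = 108.6
P₂O₅: 0.105·a + 0.52·b = 133.3
Eliminate a: (row1) − 0.1/0.105·(row2) → -0.385238·b = -18.3524, so b = 47.6391.
Back-substitute: a = (108.6 − 0.11·47.6391) / 0.1 = 1033.597.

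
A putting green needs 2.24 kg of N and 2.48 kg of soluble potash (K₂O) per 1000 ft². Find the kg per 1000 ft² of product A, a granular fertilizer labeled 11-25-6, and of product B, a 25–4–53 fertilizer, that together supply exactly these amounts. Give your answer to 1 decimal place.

13.1 kg product A, 3.2 kg product B

Let a = kg of product A, b = kg of product B (per 1000 ft²).
N: 0.11·a + 0.25·b = 2.24
K₂O: 0.06·a + 0.53·b = 2.48
Eliminate a: (row1) − 0.11/0.06·(row2) → -0.721667·b = -2.30667, so b = 3.1963.
Back-substitute: a = (2.24 − 0.25·3.1963) / 0.11 = 13.0993.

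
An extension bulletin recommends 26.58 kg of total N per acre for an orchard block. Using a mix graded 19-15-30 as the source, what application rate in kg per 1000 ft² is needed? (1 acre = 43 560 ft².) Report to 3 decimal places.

3.212 kg of product per thousand sq ft

Product per acre = 26.58 / 19% = 139.895 kg.
Convert to per 1000 ft²: 139.895 × 0.0229568 = 3.21154 kg.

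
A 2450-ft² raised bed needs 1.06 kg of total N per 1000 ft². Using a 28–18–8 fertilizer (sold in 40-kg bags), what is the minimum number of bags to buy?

Product per 1000 ft² = 1.06 / 28% = 3.78571 kg.
Total product = 3.78571 × 2450 / 1000 = 9.275 kg.
Bags = ⌈9.275 / 40⌉ = 1.

1 bags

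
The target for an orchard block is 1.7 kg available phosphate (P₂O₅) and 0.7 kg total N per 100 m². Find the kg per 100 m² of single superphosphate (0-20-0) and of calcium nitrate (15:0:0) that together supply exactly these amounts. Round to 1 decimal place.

Per-100 m² balance (a = single superphosphate, b = calcium nitrate):
P₂O₅: 0.2·a + 0·b = 1.7
N: 0·a + 0.15·b = 0.7
Solving simultaneously: a = 8.5, b = 4.66667.

8.5 kg single superphosphate, 4.7 kg calcium nitrate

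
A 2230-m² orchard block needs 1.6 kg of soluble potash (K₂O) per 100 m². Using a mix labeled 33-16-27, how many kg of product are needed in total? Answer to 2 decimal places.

Product per 100 m² = 1.6 / 27% = 5.92593 kg.
Total product = 5.92593 × 2230 / 100 = 132.148 kg.

132.15 kg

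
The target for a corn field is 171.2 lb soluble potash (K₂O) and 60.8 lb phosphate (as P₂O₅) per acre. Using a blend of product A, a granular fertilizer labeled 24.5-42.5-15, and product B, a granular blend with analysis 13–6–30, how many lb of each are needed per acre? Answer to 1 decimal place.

Let a = lb of product A, b = lb of product B (per acre).
K₂O: 0.15·a + 0.3·b = 171.2
P₂O₅: 0.425·a + 0.06·b = 60.8
Eliminate a: (row1) − 0.15/0.425·(row2) → 0.278824·b = 149.741, so b = 537.046.
Back-substitute: a = (171.2 − 0.3·537.046) / 0.15 = 67.2405.

67.2 lb product A, 537.0 lb product B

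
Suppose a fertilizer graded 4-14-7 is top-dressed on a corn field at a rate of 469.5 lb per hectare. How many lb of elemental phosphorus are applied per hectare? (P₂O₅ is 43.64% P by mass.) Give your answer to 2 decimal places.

28.68 lb P per hectare

P₂O₅ per hectare = 469.5 × 14% = 65.73 lb.
Elemental P = 65.73 × 0.4364 = 28.6846 lb per hectare.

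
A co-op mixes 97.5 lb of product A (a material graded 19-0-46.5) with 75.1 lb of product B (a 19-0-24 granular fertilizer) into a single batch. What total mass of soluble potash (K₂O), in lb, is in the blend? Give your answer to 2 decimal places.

63.36 lb K₂O

K₂O mass = 46.5%×97.5 + 24%×75.1 = 63.3615 lb.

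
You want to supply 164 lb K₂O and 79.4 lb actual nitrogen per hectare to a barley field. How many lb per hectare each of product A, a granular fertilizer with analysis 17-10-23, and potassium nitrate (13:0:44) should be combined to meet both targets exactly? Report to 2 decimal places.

With a, b = lb per hectare of product A and potassium nitrate:
K₂O: 0.23·a + 0.44·b = 164
N: 0.17·a + 0.13·b = 79.4
Solving simultaneously: a = 303.252, b = 214.209.

303.25 lb product A, 214.21 lb potassium nitrate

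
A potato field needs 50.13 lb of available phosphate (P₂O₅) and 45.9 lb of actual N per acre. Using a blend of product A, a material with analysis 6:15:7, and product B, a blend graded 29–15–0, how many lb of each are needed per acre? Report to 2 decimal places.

221.82 lb product A, 112.38 lb product B

With a, b = lb per acre of product A and product B:
P₂O₅: 0.15·a + 0.15·b = 50.13
N: 0.06·a + 0.29·b = 45.9
Eliminate a: (row1) − 0.15/0.06·(row2) → -0.575·b = -64.62, so b = 112.383.
Back-substitute: a = (50.13 − 0.15·112.383) / 0.15 = 221.817.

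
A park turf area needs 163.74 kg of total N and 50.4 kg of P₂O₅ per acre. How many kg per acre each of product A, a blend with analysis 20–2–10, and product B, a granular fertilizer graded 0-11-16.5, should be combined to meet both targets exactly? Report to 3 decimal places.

Per-acre balance (a = product A, b = product B):
N: 0.2·a + 0·b = 163.74
P₂O₅: 0.02·a + 0.11·b = 50.4
Eliminate a: (row1) − 0.2/0.02·(row2) → -1.1·b = -340.26, so b = 309.3273.
Back-substitute: a = (163.74 − 0·309.3273) / 0.2 = 818.7.

818.700 kg product A, 309.327 kg product B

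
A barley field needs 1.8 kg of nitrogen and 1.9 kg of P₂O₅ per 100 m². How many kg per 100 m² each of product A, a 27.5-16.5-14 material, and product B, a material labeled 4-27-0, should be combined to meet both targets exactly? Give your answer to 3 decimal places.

6.061 kg product A, 3.333 kg product B

Per-100 m² balance (a = product A, b = product B):
N: 0.275·a + 0.04·b = 1.8
P₂O₅: 0.165·a + 0.27·b = 1.9
Eliminate b: (row1) − 0.04/0.27·(row2) → 0.250556·a = 1.51852, so a = 6.06061.
Then b = (1.9 − 0.165·6.06061) / 0.27 = 3.33333.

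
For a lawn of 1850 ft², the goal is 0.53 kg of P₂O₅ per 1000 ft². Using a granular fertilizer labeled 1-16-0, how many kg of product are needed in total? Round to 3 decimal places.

Product per 1000 ft² = 0.53 / 16% = 3.3125 kg.
Total product = 3.3125 × 1850 / 1000 = 6.12813 kg.

6.128 kg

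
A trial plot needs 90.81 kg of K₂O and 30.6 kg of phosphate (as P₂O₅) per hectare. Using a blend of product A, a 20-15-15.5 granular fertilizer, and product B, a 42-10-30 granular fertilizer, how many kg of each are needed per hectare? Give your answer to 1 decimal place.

3.4 kg product A, 301.0 kg product B

Per-hectare balance (a = product A, b = product B):
K₂O: 0.155·a + 0.3·b = 90.81
P₂O₅: 0.15·a + 0.1·b = 30.6
Eliminate a: (row1) − 0.155/0.15·(row2) → 0.196667·b = 59.19, so b = 300.966.
Back-substitute: a = (90.81 − 0.3·300.966) / 0.155 = 3.35593.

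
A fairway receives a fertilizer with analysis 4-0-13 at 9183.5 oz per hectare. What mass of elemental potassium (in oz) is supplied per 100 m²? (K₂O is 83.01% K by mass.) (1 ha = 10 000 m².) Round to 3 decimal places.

9.910 oz K per hundred sq m

K₂O per hectare = 9183.5 × 13% = 1193.86 oz.
Elemental K = 1193.86 × 0.8301 = 991.019 oz per hectare.
Convert to per 100 m²: 991.019 × 0.01 = 9.91019 oz.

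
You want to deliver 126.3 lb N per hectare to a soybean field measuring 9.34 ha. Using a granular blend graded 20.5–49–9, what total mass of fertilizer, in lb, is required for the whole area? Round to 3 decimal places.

5754.351 lb

Product per hectare = 126.3 / 20.5% = 616.098 lb.
Total product = 616.098 × 9.34 = 5754.3512 lb.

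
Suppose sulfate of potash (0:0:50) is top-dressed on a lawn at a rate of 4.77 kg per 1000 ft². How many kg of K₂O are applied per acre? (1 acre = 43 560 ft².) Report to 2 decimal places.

K₂O per 1000 ft² = 4.77 × 50% = 2.385 kg.
Convert to per acre: 2.385 × 43.56 = 103.891 kg.

103.89 kg K₂O per acre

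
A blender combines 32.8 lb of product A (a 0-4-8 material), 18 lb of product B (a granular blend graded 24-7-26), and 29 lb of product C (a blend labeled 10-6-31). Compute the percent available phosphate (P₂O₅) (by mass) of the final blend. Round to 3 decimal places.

Total mass = 32.8 + 18 + 29 = 79.8 lb.
P₂O₅ mass = 4%×32.8 + 7%×18 + 6%×29 = 4.312 lb.
% P₂O₅ = 4.312 / 79.8 = 5.40351%.

5.404% P₂O₅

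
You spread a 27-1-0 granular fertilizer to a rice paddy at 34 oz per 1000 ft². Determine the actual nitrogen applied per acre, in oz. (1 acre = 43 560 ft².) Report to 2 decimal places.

nitrogen per 1000 ft² = 34 × 27% = 9.18 oz.
Convert to per acre: 9.18 × 43.56 = 399.881 oz.

399.88 oz N per acre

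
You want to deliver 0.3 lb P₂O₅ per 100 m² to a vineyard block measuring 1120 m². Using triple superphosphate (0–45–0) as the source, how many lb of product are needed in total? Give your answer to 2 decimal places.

7.47 lb

Product per 100 m² = 0.3 / 45% = 0.666667 lb.
Total product = 0.666667 × 1120 / 100 = 7.46667 lb.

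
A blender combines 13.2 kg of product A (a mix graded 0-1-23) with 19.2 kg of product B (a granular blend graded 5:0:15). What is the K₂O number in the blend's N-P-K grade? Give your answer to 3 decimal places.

18.259% K₂O

Total mass = 13.2 + 19.2 = 32.4 kg.
K₂O mass = 23%×13.2 + 15%×19.2 = 5.916 kg.
% K₂O = 5.916 / 32.4 = 18.2593%.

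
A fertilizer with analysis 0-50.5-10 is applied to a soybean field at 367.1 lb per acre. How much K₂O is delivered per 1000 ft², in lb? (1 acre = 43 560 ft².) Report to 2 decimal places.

K₂O per acre = 367.1 × 10% = 36.71 lb.
Convert to per 1000 ft²: 36.71 × 0.0229568 = 0.842746 lb.

0.84 lb K₂O per thousand sq ft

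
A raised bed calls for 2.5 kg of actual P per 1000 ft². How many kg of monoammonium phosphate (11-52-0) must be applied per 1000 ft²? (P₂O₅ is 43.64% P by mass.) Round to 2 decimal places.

11.02 kg of product per thousand sq ft

As P₂O₅: 2.5 / 0.4364 = 5.72869 kg per 1000 ft².
Product per 1000 ft² = 5.72869 / 52% = 11.0167 kg.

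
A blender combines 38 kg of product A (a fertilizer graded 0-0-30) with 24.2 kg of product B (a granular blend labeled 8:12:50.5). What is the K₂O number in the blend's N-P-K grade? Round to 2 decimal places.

37.98% K₂O

Total mass = 38 + 24.2 = 62.2 kg.
K₂O mass = 30%×38 + 50.5%×24.2 = 23.621 kg.
% K₂O = 23.621 / 62.2 = 37.9759%.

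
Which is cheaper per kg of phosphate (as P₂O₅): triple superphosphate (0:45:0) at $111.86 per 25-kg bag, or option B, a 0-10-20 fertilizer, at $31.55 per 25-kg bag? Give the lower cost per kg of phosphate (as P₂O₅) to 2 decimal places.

triple superphosphate: P₂O₅ per bag = 25 × 45% = 11.25 kg; cost = 111.86 / 11.25 = $9.9431/kg P₂O₅.
option B: P₂O₅ per bag = 25 × 10% = 2.5 kg; cost = 31.55 / 2.5 = $12.6200/kg P₂O₅.
triple superphosphate is cheaper.

$9.94 per kg P₂O₅ (triple superphosphate)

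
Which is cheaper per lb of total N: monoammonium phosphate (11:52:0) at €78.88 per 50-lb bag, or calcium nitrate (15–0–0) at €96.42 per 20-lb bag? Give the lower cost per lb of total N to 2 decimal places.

€14.34 per lb N (monoammonium phosphate)

monoammonium phosphate: N per bag = 50 × 11% = 5.5 lb; cost = 78.88 / 5.5 = €14.3418/lb N.
calcium nitrate: N per bag = 20 × 15% = 3 lb; cost = 96.42 / 3 = €32.1400/lb N.
monoammonium phosphate is cheaper.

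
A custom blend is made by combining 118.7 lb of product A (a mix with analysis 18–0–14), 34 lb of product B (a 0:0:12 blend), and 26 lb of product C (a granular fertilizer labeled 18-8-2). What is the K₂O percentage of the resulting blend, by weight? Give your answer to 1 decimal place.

Total mass = 118.7 + 34 + 26 = 178.7 lb.
K₂O mass = 14%×118.7 + 12%×34 + 2%×26 = 21.218 lb.
% K₂O = 21.218 / 178.7 = 11.8735%.

11.9% K₂O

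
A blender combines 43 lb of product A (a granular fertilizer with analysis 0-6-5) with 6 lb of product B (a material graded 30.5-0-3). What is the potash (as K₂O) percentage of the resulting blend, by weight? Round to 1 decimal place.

4.8% K₂O

Total mass = 43 + 6 = 49 lb.
K₂O mass = 5%×43 + 3%×6 = 2.33 lb.
% K₂O = 2.33 / 49 = 4.7551%.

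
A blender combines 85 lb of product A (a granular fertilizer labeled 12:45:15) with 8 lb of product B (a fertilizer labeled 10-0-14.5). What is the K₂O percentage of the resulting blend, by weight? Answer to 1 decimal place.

15.0% K₂O

Total mass = 85 + 8 = 93 lb.
K₂O mass = 15%×85 + 14.5%×8 = 13.91 lb.
% K₂O = 13.91 / 93 = 14.957%.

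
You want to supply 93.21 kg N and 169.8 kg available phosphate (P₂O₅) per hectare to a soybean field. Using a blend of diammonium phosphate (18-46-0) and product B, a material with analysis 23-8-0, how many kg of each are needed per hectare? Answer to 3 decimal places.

345.702 kg diammonium phosphate, 134.711 kg product B

Let a = kg of diammonium phosphate, b = kg of product B (per hectare).
N: 0.18·a + 0.23·b = 93.21
P₂O₅: 0.46·a + 0.08·b = 169.8
Eliminate b: (row1) − 0.23/0.08·(row2) → -1.1425·a = -394.965, so a = 345.7024.
Then b = (169.8 − 0.46·345.7024) / 0.08 = 134.7112.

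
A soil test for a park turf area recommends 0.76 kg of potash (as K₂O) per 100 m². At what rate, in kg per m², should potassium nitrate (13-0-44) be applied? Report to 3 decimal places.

0.017 kg of product per sq m

Product per 100 m² = 0.76 / 44% = 1.72727 kg.
Convert to per m²: 1.72727 × 0.01 = 0.0172727 kg.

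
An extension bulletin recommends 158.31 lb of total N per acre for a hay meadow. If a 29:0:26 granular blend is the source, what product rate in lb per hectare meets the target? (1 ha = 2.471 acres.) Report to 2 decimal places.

Product per acre = 158.31 / 29% = 545.897 lb.
Convert to per hectare: 545.897 × 2.471 = 1348.9104 lb.

1348.91 lb of product per hectare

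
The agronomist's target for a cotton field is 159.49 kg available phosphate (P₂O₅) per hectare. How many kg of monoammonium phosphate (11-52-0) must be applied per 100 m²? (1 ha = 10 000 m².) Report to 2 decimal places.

3.07 kg of product per hundred sq m

Product per hectare = 159.49 / 52% = 306.712 kg.
Convert to per 100 m²: 306.712 × 0.01 = 3.06712 kg.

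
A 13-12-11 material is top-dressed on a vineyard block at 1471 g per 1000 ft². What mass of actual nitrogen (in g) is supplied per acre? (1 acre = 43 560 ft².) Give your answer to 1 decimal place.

8330.0 g N per acre

nitrogen per 1000 ft² = 1471 × 13% = 191.23 g.
Convert to per acre: 191.23 × 43.56 = 8329.98 g.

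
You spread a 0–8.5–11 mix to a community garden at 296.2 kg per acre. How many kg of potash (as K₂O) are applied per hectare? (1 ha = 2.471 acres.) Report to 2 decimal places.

80.51 kg K₂O per hectare

K₂O per acre = 296.2 × 11% = 32.582 kg.
Convert to per hectare: 32.582 × 2.471 = 80.5101 kg.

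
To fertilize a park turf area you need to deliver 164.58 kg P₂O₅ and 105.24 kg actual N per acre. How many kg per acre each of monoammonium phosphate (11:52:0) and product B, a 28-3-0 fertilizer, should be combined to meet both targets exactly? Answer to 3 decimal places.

301.653 kg monoammonium phosphate, 257.351 kg product B

With a, b = kg per acre of monoammonium phosphate and product B:
P₂O₅: 0.52·a + 0.03·b = 164.58
N: 0.11·a + 0.28·b = 105.24
Solving simultaneously: a = 301.6528, b = 257.3507.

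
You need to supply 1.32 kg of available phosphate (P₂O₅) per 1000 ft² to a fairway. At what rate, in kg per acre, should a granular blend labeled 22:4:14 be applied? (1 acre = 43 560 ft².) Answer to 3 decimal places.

Product per 1000 ft² = 1.32 / 4% = 33 kg.
Convert to per acre: 33 × 43.56 = 1437.48 kg.

1437.480 kg of product per acre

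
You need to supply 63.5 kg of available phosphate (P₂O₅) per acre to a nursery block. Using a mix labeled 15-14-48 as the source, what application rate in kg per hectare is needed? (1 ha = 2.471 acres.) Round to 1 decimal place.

Product per acre = 63.5 / 14% = 453.571 kg.
Convert to per hectare: 453.571 × 2.471 = 1120.78 kg.

1120.8 kg of product per hectare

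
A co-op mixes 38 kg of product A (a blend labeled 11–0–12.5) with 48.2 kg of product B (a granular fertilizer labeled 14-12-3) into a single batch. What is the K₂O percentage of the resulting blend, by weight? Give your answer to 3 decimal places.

Total mass = 38 + 48.2 = 86.2 kg.
K₂O mass = 12.5%×38 + 3%×48.2 = 6.196 kg.
% K₂O = 6.196 / 86.2 = 7.18794%.

7.188% K₂O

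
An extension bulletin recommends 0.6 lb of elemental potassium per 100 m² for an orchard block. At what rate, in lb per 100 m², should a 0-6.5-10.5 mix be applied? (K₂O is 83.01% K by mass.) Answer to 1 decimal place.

As K₂O: 0.6 / 0.8301 = 0.722804 lb per 100 m².
Product per 100 m² = 0.722804 / 10.5% = 6.88385 lb.

6.9 lb of product per hundred sq m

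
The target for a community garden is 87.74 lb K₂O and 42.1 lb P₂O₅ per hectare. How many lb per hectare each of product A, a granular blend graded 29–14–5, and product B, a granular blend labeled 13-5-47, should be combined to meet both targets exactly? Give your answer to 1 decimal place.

Let a = lb of product A, b = lb of product B (per hectare).
K₂O: 0.05·a + 0.47·b = 87.74
P₂O₅: 0.14·a + 0.05·b = 42.1
From row1: a = (87.74 − 0.47·b) / 0.05.
Into row2: 0.14·(87.74 − 0.47·b)/0.05 + 0.05·b = 42.1 → b = 160.799, a = 243.286.

243.3 lb product A, 160.8 lb product B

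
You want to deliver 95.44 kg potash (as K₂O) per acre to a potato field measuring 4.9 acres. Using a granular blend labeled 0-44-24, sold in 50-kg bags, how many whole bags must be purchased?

Product per acre = 95.44 / 24% = 397.667 kg.
Total product = 397.667 × 4.9 = 1948.57 kg.
Bags = ⌈1948.57 / 50⌉ = 39.

39 bags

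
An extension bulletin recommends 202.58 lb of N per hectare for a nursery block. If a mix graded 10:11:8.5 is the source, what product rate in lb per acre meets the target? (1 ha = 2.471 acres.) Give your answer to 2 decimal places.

Product per hectare = 202.58 / 10% = 2025.8 lb.
Convert to per acre: 2025.8 × 0.404694 = 819.83003 lb.

819.83 lb of product per acre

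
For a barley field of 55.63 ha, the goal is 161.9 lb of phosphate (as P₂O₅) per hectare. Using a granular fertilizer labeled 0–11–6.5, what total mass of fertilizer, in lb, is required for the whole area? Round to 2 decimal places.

81877.25 lb

Product per hectare = 161.9 / 11% = 1471.82 lb.
Total product = 1471.82 × 55.63 = 81877.245 lb.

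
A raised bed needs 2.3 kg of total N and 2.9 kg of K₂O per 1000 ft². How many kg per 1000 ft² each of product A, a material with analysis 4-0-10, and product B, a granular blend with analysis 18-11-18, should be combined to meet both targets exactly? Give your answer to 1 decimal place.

10.0 kg product A, 10.6 kg product B

Let a = kg of product A, b = kg of product B (per 1000 ft²).
N: 0.04·a + 0.18·b = 2.3
K₂O: 0.1·a + 0.18·b = 2.9
From row1: a = (2.3 − 0.18·b) / 0.04.
Into row2: 0.1·(2.3 − 0.18·b)/0.04 + 0.18·b = 2.9 → b = 10.5556, a = 10.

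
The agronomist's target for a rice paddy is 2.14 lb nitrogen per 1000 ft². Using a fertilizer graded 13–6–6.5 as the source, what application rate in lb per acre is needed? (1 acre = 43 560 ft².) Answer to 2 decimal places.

717.06 lb of product per acre

Product per 1000 ft² = 2.14 / 13% = 16.4615 lb.
Convert to per acre: 16.4615 × 43.56 = 717.0646 lb.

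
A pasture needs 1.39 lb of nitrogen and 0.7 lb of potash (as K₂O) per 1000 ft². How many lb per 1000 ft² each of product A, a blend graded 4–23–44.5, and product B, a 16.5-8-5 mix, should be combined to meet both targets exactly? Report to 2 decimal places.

Let a = lb of product A, b = lb of product B (per 1000 ft²).
N: 0.04·a + 0.165·b = 1.39
K₂O: 0.445·a + 0.05·b = 0.7
Eliminate b: (row1) − 0.165/0.05·(row2) → -1.4285·a = -0.92, so a = 0.644032.
Then b = (0.7 − 0.445·0.644032) / 0.05 = 8.26811.

0.64 lb product A, 8.27 lb product B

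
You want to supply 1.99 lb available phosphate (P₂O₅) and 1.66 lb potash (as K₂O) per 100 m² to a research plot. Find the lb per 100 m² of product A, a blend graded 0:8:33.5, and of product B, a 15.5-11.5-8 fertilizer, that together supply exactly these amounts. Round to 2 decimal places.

Let a = lb of product A, b = lb of product B (per 100 m²).
P₂O₅: 0.08·a + 0.115·b = 1.99
K₂O: 0.335·a + 0.08·b = 1.66
Eliminate a: (row1) − 0.08/0.335·(row2) → 0.0958955·b = 1.59358, so b = 16.6179.
Back-substitute: a = (1.99 − 0.115·16.6179) / 0.08 = 0.98677.

0.99 lb product A, 16.62 lb product B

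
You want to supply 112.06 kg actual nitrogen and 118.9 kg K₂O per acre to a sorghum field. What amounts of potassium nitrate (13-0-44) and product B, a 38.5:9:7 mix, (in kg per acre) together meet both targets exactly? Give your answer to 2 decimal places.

236.63 kg potassium nitrate, 211.16 kg product B

Let a = kg of potassium nitrate, b = kg of product B (per acre).
N: 0.13·a + 0.385·b = 112.06
K₂O: 0.44·a + 0.07·b = 118.9
From row1: a = (112.06 − 0.385·b) / 0.13.
Into row2: 0.44·(112.06 − 0.385·b)/0.13 + 0.07·b = 118.9 → b = 211.163, a = 236.633.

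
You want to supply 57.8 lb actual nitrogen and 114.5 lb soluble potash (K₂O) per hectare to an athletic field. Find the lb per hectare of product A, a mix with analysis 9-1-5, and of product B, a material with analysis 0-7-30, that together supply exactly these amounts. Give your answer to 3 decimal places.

Let a = lb of product A, b = lb of product B (per hectare).
N: 0.09·a + 0·b = 57.8
K₂O: 0.05·a + 0.3·b = 114.5
From row1: a = (57.8 − 0·b) / 0.09.
Into row2: 0.05·(57.8 − 0·b)/0.09 + 0.3·b = 114.5 → b = 274.6296, a = 642.2222.

642.222 lb product A, 274.630 lb product B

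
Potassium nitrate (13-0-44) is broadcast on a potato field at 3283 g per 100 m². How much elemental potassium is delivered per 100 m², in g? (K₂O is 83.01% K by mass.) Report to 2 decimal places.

K₂O per 100 m² = 3283 × 44% = 1444.52 g.
Elemental K = 1444.52 × 0.8301 = 1199.096 g per 100 m².

1199.10 g K per hundred sq m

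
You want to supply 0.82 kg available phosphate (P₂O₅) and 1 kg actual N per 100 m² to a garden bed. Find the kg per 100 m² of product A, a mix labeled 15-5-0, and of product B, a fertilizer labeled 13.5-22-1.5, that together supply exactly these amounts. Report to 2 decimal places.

4.16 kg product A, 2.78 kg product B

Let a = kg of product A, b = kg of product B (per 100 m²).
P₂O₅: 0.05·a + 0.22·b = 0.82
N: 0.15·a + 0.135·b = 1
Eliminate a: (row1) − 0.05/0.15·(row2) → 0.175·b = 0.486667, so b = 2.78095.
Back-substitute: a = (0.82 − 0.22·2.78095) / 0.05 = 4.16381.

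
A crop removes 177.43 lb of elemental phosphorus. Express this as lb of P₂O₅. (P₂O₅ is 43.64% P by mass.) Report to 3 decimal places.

406.577 lb P₂O₅

P₂O₅ = 177.43 / 0.4364 = 406.5765 lb.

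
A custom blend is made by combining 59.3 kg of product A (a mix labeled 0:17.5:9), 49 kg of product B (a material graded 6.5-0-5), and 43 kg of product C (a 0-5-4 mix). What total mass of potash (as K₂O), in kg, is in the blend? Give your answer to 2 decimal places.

K₂O mass = 9%×59.3 + 5%×49 + 4%×43 = 9.507 kg.

9.51 kg K₂O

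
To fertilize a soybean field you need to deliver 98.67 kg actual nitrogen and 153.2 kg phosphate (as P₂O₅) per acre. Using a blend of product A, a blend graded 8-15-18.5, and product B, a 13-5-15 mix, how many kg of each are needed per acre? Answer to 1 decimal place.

966.6 kg product A, 164.2 kg product B

Per-acre balance (a = product A, b = product B):
N: 0.08·a + 0.13·b = 98.67
P₂O₅: 0.15·a + 0.05·b = 153.2
Eliminate a: (row1) − 0.08/0.15·(row2) → 0.103333·b = 16.9633, so b = 164.161.
Back-substitute: a = (98.67 − 0.13·164.161) / 0.08 = 966.613.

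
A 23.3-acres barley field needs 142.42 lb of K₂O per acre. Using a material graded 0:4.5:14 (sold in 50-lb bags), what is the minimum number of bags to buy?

475 bags

Product per acre = 142.42 / 14% = 1017.29 lb.
Total product = 1017.29 × 23.3 = 23702.8 lb.
Bags = ⌈23702.8 / 50⌉ = 475.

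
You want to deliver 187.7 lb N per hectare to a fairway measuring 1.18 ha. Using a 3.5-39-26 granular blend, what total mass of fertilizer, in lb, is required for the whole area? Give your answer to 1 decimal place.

Product per hectare = 187.7 / 3.5% = 5362.86 lb.
Total product = 5362.86 × 1.18 = 6328.17 lb.

6328.2 lb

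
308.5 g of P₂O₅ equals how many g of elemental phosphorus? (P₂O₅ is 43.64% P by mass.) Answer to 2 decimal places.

P = 308.5 × 0.4364 = 134.629 g.

134.63 g P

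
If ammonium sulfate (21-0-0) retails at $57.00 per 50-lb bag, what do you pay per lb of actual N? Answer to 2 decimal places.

$5.43 per lb N

N in bag = 50 × 21% = 10.5 lb.
Cost per lb N = $57.00 / 10.5 = $5.4286.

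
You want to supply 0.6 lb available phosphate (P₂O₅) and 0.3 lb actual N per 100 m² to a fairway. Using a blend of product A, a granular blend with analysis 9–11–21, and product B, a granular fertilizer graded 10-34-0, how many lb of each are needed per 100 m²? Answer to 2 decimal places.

Per-100 m² balance (a = product A, b = product B):
P₂O₅: 0.11·a + 0.34·b = 0.6
N: 0.09·a + 0.1·b = 0.3
From row1: a = (0.6 − 0.34·b) / 0.11.
Into row2: 0.09·(0.6 − 0.34·b)/0.11 + 0.1·b = 0.3 → b = 1.07143, a = 2.14286.

2.14 lb product A, 1.07 lb product B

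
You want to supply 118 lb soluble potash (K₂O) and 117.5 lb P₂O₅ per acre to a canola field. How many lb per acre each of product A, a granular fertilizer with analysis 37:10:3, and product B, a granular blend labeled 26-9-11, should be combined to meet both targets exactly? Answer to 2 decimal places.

With a, b = lb per acre of product A and product B:
K₂O: 0.03·a + 0.11·b = 118
P₂O₅: 0.1·a + 0.09·b = 117.5
From row1: a = (118 − 0.11·b) / 0.03.
Into row2: 0.1·(118 − 0.11·b)/0.03 + 0.09·b = 117.5 → b = 996.988, a = 277.711.

277.71 lb product A, 996.99 lb product B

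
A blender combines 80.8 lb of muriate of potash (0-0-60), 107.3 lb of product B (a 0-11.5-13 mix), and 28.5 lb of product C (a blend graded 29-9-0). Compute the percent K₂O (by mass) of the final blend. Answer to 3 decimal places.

Total mass = 80.8 + 107.3 + 28.5 = 216.6 lb.
K₂O mass = 60%×80.8 + 13%×107.3 + 0%×28.5 = 62.429 lb.
% K₂O = 62.429 / 216.6 = 28.8223%.

28.822% K₂O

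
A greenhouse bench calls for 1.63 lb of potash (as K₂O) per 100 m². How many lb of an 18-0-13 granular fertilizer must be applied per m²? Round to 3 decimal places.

Product per 100 m² = 1.63 / 13% = 12.5385 lb.
Convert to per m²: 12.5385 × 0.01 = 0.125385 lb.

0.125 lb of product per sq m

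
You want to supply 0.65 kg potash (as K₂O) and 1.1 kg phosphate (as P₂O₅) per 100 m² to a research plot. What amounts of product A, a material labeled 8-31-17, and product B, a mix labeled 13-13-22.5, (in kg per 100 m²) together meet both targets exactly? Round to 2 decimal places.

With a, b = kg per 100 m² of product A and product B:
K₂O: 0.17·a + 0.225·b = 0.65
P₂O₅: 0.31·a + 0.13·b = 1.1
Eliminate a: (row1) − 0.17/0.31·(row2) → 0.15371·b = 0.0467742, so b = 0.304302.
Back-substitute: a = (0.65 − 0.225·0.304302) / 0.17 = 3.42078.

3.42 kg product A, 0.30 kg product B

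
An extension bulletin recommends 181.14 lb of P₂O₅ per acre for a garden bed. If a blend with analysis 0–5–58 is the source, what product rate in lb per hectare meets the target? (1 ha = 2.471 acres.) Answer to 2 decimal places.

Product per acre = 181.14 / 5% = 3622.8 lb.
Convert to per hectare: 3622.8 × 2.471 = 8951.939 lb.

8951.94 lb of product per hectare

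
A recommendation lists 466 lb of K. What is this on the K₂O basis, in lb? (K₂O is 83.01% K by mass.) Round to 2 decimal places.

561.38 lb K₂O

K₂O = 466 / 0.8301 = 561.378 lb.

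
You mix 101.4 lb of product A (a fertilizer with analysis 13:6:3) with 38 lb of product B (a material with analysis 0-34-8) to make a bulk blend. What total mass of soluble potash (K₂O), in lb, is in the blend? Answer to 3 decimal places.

K₂O mass = 3%×101.4 + 8%×38 = 6.082 lb.

6.082 lb K₂O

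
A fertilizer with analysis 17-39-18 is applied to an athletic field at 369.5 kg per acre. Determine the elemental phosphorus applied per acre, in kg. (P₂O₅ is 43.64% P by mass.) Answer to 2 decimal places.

62.89 kg P per acre

P₂O₅ per acre = 369.5 × 39% = 144.105 kg.
Elemental P = 144.105 × 0.4364 = 62.8874 kg per acre.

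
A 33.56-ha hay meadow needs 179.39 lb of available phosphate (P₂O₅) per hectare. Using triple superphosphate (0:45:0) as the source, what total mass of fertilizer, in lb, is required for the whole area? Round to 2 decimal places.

Product per hectare = 179.39 / 45% = 398.644 lb.
Total product = 398.644 × 33.56 = 13378.508 lb.

13378.51 lb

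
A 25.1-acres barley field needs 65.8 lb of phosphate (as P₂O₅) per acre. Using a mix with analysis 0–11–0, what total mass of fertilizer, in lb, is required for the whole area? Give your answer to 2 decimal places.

Product per acre = 65.8 / 11% = 598.182 lb.
Total product = 598.182 × 25.1 = 15014.364 lb.

15014.36 lb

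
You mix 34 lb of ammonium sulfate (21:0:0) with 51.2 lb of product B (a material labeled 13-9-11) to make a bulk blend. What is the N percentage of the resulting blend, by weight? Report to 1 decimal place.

Total mass = 34 + 51.2 = 85.2 lb.
N mass = 21%×34 + 13%×51.2 = 13.796 lb.
% N = 13.796 / 85.2 = 16.1925%.

16.2% N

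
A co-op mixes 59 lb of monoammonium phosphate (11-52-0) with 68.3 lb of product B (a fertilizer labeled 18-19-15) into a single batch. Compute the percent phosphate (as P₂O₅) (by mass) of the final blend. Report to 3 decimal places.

Total mass = 59 + 68.3 = 127.3 lb.
P₂O₅ mass = 52%×59 + 19%×68.3 = 43.657 lb.
% P₂O₅ = 43.657 / 127.3 = 34.2946%.

34.295% P₂O₅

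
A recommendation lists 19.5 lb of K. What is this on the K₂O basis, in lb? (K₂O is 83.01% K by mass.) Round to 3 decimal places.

K₂O = 19.5 / 0.8301 = 23.4911 lb.

23.491 lb K₂O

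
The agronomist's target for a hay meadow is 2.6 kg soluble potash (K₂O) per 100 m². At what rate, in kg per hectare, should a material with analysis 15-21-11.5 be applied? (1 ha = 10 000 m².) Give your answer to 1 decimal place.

Product per 100 m² = 2.6 / 11.5% = 22.6087 kg.
Convert to per hectare: 22.6087 × 100 = 2260.87 kg.

2260.9 kg of product per hectare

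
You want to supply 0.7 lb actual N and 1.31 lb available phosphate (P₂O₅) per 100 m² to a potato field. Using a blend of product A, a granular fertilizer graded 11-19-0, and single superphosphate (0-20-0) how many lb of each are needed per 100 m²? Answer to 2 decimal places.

Let a = lb of product A, b = lb of single superphosphate (per 100 m²).
N: 0.11·a + 0·b = 0.7
P₂O₅: 0.19·a + 0.2·b = 1.31
From row1: a = (0.7 − 0·b) / 0.11.
Into row2: 0.19·(0.7 − 0·b)/0.11 + 0.2·b = 1.31 → b = 0.504545, a = 6.36364.

6.36 lb product A, 0.50 lb single superphosphate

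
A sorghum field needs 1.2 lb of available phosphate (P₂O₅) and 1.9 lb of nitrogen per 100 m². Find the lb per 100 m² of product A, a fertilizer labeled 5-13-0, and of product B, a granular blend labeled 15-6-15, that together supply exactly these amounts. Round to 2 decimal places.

Let a = lb of product A, b = lb of product B (per 100 m²).
P₂O₅: 0.13·a + 0.06·b = 1.2
N: 0.05·a + 0.15·b = 1.9
Solving simultaneously: a = 4, b = 11.3333.

4.00 lb product A, 11.33 lb product B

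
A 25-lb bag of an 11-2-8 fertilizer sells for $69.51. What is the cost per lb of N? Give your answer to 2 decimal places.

N in bag = 25 × 11% = 2.75 lb.
Cost per lb N = $69.51 / 2.75 = $25.2764.

$25.28 per lb N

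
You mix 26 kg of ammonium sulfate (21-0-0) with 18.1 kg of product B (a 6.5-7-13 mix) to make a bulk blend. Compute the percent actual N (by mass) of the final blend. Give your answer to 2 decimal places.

15.05% N

Total mass = 26 + 18.1 = 44.1 kg.
N mass = 21%×26 + 6.5%×18.1 = 6.6365 kg.
% N = 6.6365 / 44.1 = 15.0488%.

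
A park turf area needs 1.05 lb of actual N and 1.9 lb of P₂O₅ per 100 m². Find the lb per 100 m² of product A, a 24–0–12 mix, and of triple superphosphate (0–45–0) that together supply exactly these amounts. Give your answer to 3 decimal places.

With a, b = lb per 100 m² of product A and triple superphosphate:
N: 0.24·a + 0·b = 1.05
P₂O₅: 0·a + 0.45·b = 1.9
Solving simultaneously: a = 4.375, b = 4.22222.

4.375 lb product A, 4.222 lb triple superphosphate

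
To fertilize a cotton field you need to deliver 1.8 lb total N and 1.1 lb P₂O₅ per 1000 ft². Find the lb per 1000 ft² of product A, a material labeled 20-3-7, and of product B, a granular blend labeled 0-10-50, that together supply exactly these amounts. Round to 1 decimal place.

9.0 lb product A, 8.3 lb product B

With a, b = lb per 1000 ft² of product A and product B:
N: 0.2·a + 0·b = 1.8
P₂O₅: 0.03·a + 0.1·b = 1.1
Solving simultaneously: a = 9, b = 8.3.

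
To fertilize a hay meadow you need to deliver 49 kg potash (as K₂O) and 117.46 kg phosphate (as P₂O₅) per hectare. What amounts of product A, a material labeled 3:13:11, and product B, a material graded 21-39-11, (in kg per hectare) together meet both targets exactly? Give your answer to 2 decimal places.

216.41 kg product A, 229.04 kg product B

With a, b = kg per hectare of product A and product B:
K₂O: 0.11·a + 0.11·b = 49
P₂O₅: 0.13·a + 0.39·b = 117.46
From row1: a = (49 − 0.11·b) / 0.11.
Into row2: 0.13·(49 − 0.11·b)/0.11 + 0.39·b = 117.46 → b = 229.042, a = 216.413.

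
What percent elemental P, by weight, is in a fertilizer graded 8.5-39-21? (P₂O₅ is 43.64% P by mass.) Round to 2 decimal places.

%P = 39 × 0.4364 = 17.0196%.

17.02% P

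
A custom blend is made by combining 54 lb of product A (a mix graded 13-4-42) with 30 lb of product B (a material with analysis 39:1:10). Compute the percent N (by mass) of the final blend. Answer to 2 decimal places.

Total mass = 54 + 30 = 84 lb.
N mass = 13%×54 + 39%×30 = 18.72 lb.
% N = 18.72 / 84 = 22.2857%.

22.29% N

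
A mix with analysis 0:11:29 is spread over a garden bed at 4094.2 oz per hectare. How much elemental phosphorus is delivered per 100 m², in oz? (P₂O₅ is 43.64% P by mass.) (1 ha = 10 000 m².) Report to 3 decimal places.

P₂O₅ per hectare = 4094.2 × 11% = 450.362 oz.
Elemental P = 450.362 × 0.4364 = 196.538 oz per hectare.
Convert to per 100 m²: 196.538 × 0.01 = 1.96538 oz.

1.965 oz P per hundred sq m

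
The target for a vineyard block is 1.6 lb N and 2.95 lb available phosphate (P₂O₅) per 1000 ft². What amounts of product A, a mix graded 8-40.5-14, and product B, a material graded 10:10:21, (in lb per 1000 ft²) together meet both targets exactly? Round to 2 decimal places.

4.15 lb product A, 12.68 lb product B

With a, b = lb per 1000 ft² of product A and product B:
N: 0.08·a + 0.1·b = 1.6
P₂O₅: 0.405·a + 0.1·b = 2.95
Solving simultaneously: a = 4.15385, b = 12.6769.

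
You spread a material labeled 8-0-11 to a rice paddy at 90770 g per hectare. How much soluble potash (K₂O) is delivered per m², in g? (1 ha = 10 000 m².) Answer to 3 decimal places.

0.998 g K₂O per sq m

K₂O per hectare = 90770 × 11% = 9984.7 g.
Convert to per m²: 9984.7 × 0.0001 = 0.99847 g.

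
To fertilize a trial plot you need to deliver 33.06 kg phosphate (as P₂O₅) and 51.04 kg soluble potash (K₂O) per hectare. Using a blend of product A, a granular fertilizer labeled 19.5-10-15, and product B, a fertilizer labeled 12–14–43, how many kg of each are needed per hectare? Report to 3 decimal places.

Per-hectare balance (a = product A, b = product B):
P₂O₅: 0.1·a + 0.14·b = 33.06
K₂O: 0.15·a + 0.43·b = 51.04
Eliminate a: (row1) − 0.1/0.15·(row2) → -0.146667·b = -0.966667, so b = 6.59091.
Back-substitute: a = (33.06 − 0.14·6.59091) / 0.1 = 321.3727.

321.373 kg product A, 6.591 kg product B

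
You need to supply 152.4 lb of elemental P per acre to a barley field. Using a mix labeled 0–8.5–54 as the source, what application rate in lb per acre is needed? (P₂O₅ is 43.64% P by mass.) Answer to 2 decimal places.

4108.48 lb of product per acre

As P₂O₅: 152.4 / 0.4364 = 349.221 lb per acre.
Product per acre = 349.221 / 8.5% = 4108.481 lb.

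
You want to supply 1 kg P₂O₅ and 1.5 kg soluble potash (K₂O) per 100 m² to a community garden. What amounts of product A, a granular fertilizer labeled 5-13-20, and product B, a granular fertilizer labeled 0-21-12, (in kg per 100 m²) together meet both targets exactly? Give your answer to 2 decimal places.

Per-100 m² balance (a = product A, b = product B):
P₂O₅: 0.13·a + 0.21·b = 1
K₂O: 0.2·a + 0.12·b = 1.5
From row1: a = (1 − 0.21·b) / 0.13.
Into row2: 0.2·(1 − 0.21·b)/0.13 + 0.12·b = 1.5 → b = 0.189394, a = 7.38636.

7.39 kg product A, 0.19 kg product B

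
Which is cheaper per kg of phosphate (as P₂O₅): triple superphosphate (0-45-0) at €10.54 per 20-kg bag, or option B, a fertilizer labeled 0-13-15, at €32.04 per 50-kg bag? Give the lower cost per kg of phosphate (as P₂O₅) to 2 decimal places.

triple superphosphate: P₂O₅ per bag = 20 × 45% = 9 kg; cost = 10.54 / 9 = €1.1711/kg P₂O₅.
option B: P₂O₅ per bag = 50 × 13% = 6.5 kg; cost = 32.04 / 6.5 = €4.9292/kg P₂O₅.
triple superphosphate is cheaper.

€1.17 per kg P₂O₅ (triple superphosphate)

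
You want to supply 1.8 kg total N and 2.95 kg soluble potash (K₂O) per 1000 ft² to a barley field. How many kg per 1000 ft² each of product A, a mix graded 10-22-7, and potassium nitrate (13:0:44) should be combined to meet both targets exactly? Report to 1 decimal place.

11.7 kg product A, 4.8 kg potassium nitrate

With a, b = kg per 1000 ft² of product A and potassium nitrate:
N: 0.1·a + 0.13·b = 1.8
K₂O: 0.07·a + 0.44·b = 2.95
Solving simultaneously: a = 11.7049, b = 4.84241.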